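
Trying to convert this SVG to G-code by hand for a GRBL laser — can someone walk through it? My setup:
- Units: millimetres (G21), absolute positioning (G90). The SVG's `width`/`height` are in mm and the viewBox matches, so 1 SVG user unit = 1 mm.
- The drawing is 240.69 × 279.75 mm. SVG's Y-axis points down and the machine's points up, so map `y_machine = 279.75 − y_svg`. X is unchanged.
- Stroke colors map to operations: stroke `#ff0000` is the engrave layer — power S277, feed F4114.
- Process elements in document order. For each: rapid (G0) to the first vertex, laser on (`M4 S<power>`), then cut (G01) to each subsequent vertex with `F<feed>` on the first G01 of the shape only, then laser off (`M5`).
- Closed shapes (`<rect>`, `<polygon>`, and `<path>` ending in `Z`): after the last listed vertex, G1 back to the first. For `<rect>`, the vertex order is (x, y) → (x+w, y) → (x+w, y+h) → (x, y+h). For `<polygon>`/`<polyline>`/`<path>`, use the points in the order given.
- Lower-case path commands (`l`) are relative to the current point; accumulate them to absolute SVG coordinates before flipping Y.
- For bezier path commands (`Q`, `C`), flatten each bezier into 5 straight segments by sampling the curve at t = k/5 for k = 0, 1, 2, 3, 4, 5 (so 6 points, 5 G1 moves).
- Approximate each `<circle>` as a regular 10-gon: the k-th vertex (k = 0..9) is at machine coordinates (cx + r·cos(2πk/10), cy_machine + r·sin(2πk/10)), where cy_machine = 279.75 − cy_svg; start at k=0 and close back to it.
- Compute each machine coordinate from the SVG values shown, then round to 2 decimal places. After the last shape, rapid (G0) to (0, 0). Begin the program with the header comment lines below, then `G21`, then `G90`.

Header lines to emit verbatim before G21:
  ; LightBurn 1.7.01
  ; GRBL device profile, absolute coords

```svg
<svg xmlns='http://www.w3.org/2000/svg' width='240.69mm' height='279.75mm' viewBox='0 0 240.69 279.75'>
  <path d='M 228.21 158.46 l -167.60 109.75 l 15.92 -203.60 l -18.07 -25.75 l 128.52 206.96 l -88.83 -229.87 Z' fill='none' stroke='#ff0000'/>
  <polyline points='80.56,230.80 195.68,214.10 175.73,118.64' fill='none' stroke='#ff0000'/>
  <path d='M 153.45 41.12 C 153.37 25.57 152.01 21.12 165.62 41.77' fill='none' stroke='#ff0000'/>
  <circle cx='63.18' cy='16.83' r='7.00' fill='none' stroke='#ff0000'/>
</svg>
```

1 u = 1 mm; y_m = 279.75 − y.

[1] `<path>` closed polygon, #ff0000→engrave S277 F4114: (228.21,121.29) → (60.61,11.54) → (76.53,215.14) → (58.46,240.89) → (186.98,33.93) → (98.15,263.80) → (228.21,121.29) (closed)

[2] `<polyline>` open polyline, #ff0000→engrave S277 F4114: (80.56,48.95) → (195.68,65.65) → (175.73,161.11)

[3] `<path>` cubic bezier, #ff0000→engrave S277 F4114: (153.45,238.63) → (153.38,246.52) → (153.78,251.07) → (155.43,251.61) → (159.12,247.47) → (165.62,237.98)

[4] `<circle>` circle, #ff0000→engrave S277 F4114: (70.18,262.92) → (68.84,267.03) → (65.34,269.58) → (61.02,269.58) → (57.52,267.03) → (56.18,262.92) → (57.52,258.81) → (61.02,256.26) → (65.34,256.26) → (68.84,258.81) → (70.18,262.92) (closed)

; LightBurn 1.7.01
; GRBL device profile, absolute coords
G21
G90
G0 X228.21 Y121.29
M4 S277
G01 X60.61 Y11.54 F4114
G01 X76.53 Y215.14
G01 X58.46 Y240.89
G01 X186.98 Y33.93
G01 X98.15 Y263.80
G01 X228.21 Y121.29
M5
G0 X80.56 Y48.95
M4 S277
G01 X195.68 Y65.65 F4114
G01 X175.73 Y161.11
M5
G0 X153.45 Y238.63
M4 S277
G01 X153.38 Y246.52 F4114
G01 X153.78 Y251.07
G01 X155.43 Y251.61
G01 X159.12 Y247.47
G01 X165.62 Y237.98
M5
G0 X70.18 Y262.92
M4 S277
G01 X68.84 Y267.03 F4114
G01 X65.34 Y269.58
G01 X61.02 Y269.58
G01 X57.52 Y267.03
G01 X56.18 Y262.92
G01 X57.52 Y258.81
G01 X61.02 Y256.26
G01 X65.34 Y256.26
G01 X68.84 Y258.81
G01 X70.18 Y262.92
M5
G0 X0.00 Y0.00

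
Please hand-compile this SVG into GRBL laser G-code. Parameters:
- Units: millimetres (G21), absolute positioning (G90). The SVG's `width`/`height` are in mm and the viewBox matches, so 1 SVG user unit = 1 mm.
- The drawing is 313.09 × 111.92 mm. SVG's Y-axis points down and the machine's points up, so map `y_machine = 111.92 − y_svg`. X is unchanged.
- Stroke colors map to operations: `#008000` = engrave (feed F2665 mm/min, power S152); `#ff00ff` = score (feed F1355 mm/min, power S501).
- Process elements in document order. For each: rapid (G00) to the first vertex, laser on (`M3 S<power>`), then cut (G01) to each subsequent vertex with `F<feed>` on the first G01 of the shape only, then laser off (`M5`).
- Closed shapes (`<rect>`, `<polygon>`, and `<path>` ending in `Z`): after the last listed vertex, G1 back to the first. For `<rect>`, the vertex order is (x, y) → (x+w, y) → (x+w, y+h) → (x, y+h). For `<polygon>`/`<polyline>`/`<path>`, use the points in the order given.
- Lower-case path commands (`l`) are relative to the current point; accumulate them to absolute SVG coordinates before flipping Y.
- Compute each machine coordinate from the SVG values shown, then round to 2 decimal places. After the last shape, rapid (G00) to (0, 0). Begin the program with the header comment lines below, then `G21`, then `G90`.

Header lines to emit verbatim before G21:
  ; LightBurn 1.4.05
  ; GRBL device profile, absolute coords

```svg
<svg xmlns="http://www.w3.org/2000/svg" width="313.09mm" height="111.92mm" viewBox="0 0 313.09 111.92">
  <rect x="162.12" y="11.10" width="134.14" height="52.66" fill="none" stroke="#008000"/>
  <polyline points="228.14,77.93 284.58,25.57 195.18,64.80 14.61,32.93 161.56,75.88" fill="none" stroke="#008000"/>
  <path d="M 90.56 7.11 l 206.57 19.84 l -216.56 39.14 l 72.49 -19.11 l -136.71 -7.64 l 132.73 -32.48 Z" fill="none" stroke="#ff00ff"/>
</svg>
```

; LightBurn 1.4.05
; GRBL device profile, absolute coords
G21
G90
G00 X162.12 Y100.82
M3 S152
G01 X296.26 Y100.82 F2665
G01 X296.26 Y48.16
G01 X162.12 Y48.16
G01 X162.12 Y100.82
M5
G00 X228.14 Y33.99
M3 S152
G01 X284.58 Y86.35 F2665
G01 X195.18 Y47.12
G01 X14.61 Y78.99
G01 X161.56 Y36.04
M5
G00 X90.56 Y104.81
M3 S501
G01 X297.13 Y84.97 F1355
G01 X80.57 Y45.83
G01 X153.06 Y64.94
G01 X16.35 Y72.58
G01 X149.08 Y105.06
G01 X90.56 Y104.81
M5
G00 X0.00 Y0.00

viewBox `0 0 313.09 111.92` with mm width/height → 1 unit = 1 mm. Flip: y_m = 111.92 − y_svg.

**Shape 1** — `<rect>` rectangle, stroke `#008000` → engrave (S152, F2665). Machine vertices: (162.12,100.82) → (296.26,100.82) → (296.26,48.16) → (162.12,48.16) → (162.12,100.82). Closed: final G1 returns to the first vertex.

**Shape 2** — `<polyline>` open polyline, stroke `#008000` → engrave (S152, F2665). Machine vertices: (228.14,33.99) → (284.58,86.35) → (195.18,47.12) → (14.61,78.99) → (161.56,36.04). Open path.

**Shape 3** — `<path>` closed polygon, stroke `#ff00ff` → score (S501, F1355). Machine vertices: (90.56,104.81) → (297.13,84.97) → (80.57,45.83) → (153.06,64.94) → (16.35,72.58) → (149.08,105.06) → (90.56,104.81). Closed: final G1 returns to the first vertex.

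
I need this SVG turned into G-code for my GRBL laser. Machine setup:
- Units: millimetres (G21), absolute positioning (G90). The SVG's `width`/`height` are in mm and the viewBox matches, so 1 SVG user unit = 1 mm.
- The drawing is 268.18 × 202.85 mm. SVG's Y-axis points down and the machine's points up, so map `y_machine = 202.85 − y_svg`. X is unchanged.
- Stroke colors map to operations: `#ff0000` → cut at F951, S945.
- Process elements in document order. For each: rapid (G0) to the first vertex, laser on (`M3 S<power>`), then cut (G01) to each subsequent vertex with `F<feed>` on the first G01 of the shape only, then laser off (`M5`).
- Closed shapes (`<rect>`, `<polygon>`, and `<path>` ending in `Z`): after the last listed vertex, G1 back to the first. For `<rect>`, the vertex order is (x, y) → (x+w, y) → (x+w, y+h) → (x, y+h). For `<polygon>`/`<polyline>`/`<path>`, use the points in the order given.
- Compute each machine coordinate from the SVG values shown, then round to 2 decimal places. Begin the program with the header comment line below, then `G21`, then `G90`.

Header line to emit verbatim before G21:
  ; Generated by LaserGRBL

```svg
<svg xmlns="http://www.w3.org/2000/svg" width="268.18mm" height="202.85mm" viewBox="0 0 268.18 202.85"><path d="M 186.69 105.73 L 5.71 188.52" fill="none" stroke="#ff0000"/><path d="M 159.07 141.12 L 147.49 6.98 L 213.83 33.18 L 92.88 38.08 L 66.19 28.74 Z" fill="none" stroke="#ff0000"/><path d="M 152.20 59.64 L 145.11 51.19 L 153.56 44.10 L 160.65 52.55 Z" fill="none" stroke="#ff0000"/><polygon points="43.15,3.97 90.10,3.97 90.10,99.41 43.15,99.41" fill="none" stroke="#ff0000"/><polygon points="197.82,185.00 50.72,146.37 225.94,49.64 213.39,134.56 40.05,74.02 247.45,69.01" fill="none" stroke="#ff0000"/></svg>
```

1 u = 1 mm; y_m = 202.85 − y.

[1] `<path>` line segment, #ff0000→cut S945 F951: (186.69,97.12) → (5.71,14.33)

[2] `<path>` closed polygon, #ff0000→cut S945 F951: (159.07,61.73) → (147.49,195.87) → (213.83,169.67) → (92.88,164.77) → (66.19,174.11) → (159.07,61.73) (closed)

[3] `<path>` regular polygon, #ff0000→cut S945 F951: (152.20,143.21) → (145.11,151.66) → (153.56,158.75) → (160.65,150.30) → (152.20,143.21) (closed)

[4] `<polygon>` rectangle, #ff0000→cut S945 F951: (43.15,198.88) → (90.10,198.88) → (90.10,103.44) → (43.15,103.44) → (43.15,198.88) (closed)

[5] `<polygon>` closed polygon, #ff0000→cut S945 F951: (197.82,17.85) → (50.72,56.48) → (225.94,153.21) → (213.39,68.29) → (40.05,128.83) → (247.45,133.84) → (197.82,17.85) (closed)

; Generated by LaserGRBL
G21
G90
G0 X186.69 Y97.12
M3 S945
G01 X5.71 Y14.33 F951
M5
G0 X159.07 Y61.73
M3 S945
G01 X147.49 Y195.87 F951
G01 X213.83 Y169.67
G01 X92.88 Y164.77
G01 X66.19 Y174.11
G01 X159.07 Y61.73
M5
G0 X152.20 Y143.21
M3 S945
G01 X145.11 Y151.66 F951
G01 X153.56 Y158.75
G01 X160.65 Y150.30
G01 X152.20 Y143.21
M5
G0 X43.15 Y198.88
M3 S945
G01 X90.10 Y198.88 F951
G01 X90.10 Y103.44
G01 X43.15 Y103.44
G01 X43.15 Y198.88
M5
G0 X197.82 Y17.85
M3 S945
G01 X50.72 Y56.48 F951
G01 X225.94 Y153.21
G01 X213.39 Y68.29
G01 X40.05 Y128.83
G01 X247.45 Y133.84
G01 X197.82 Y17.85
M5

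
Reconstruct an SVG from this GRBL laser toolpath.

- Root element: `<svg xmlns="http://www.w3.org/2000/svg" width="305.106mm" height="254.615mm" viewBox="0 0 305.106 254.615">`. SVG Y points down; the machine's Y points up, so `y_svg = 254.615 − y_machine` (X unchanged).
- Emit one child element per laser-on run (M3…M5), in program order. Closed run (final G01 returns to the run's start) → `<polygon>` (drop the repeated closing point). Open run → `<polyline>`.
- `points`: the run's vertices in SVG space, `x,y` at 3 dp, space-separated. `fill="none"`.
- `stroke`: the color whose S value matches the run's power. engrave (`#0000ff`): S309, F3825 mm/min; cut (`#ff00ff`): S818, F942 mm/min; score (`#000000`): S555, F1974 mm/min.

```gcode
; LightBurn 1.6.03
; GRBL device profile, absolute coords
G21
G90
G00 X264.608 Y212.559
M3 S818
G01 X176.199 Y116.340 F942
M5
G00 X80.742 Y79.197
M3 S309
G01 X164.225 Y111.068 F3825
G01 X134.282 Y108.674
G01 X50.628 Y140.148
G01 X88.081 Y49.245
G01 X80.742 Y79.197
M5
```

<svg xmlns="http://www.w3.org/2000/svg" width="305.106mm" height="254.615mm" viewBox="0 0 305.106 254.615">
  <polyline points="264.608,42.056 176.199,138.275" fill="none" stroke="#ff00ff"/>
  <polygon points="80.742,175.418 164.225,143.547 134.282,145.941 50.628,114.467 88.081,205.370" fill="none" stroke="#0000ff"/>
</svg>

Each laser-on run becomes one SVG element. Flip Y back into SVG space with y_svg = 254.615 − y_machine.

Run 1: power S818 maps to stroke `#ff00ff` (cut). The run is open, so emit a `<polyline>` with points (Y-flipped): 264.608,42.056 176.199,138.275.

Run 2: the run's S309 means `#0000ff` (engrave). The run returns to its start, so emit a `<polygon>` with points (Y-flipped): 80.742,175.418 164.225,143.547 134.282,145.941 50.628,114.467 88.081,205.370.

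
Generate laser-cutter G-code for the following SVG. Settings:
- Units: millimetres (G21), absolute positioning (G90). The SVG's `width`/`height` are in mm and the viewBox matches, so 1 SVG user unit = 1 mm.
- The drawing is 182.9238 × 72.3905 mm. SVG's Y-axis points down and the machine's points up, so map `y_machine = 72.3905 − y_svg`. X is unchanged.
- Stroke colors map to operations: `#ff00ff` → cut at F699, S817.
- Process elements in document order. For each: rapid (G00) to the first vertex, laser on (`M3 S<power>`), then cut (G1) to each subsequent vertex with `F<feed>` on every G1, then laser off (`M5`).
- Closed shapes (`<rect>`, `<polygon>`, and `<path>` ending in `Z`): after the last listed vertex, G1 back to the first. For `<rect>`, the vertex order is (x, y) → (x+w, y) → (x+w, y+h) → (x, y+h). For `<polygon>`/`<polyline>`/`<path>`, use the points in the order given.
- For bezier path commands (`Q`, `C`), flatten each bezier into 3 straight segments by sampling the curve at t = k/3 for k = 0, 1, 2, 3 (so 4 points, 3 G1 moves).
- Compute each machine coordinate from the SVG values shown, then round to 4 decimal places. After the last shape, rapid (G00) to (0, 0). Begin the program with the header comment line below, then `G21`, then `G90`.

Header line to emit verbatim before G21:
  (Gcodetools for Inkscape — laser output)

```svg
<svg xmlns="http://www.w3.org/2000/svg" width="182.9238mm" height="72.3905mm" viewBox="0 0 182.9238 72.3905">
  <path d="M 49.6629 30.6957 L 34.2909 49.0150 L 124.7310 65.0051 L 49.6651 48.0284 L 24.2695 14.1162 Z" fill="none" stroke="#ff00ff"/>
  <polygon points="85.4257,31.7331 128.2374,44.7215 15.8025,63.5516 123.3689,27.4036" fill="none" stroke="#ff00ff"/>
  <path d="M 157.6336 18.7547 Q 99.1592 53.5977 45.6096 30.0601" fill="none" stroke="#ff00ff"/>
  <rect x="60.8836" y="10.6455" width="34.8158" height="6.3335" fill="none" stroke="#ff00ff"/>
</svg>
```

(Gcodetools for Inkscape — laser output)
G21
G90
G00 X49.6629 Y41.6948
M3 S817
G1 X34.2909 Y23.3755 F699
G1 X124.7310 Y7.3854 F699
G1 X49.6651 Y24.3621 F699
G1 X24.2695 Y58.2743 F699
G1 X49.6629 Y41.6948 F699
M5
G00 X85.4257 Y40.6574
M3 S817
G1 X128.2374 Y27.6690 F699
G1 X15.8025 Y8.8389 F699
G1 X123.3689 Y44.9869 F699
G1 X85.4257 Y40.6574 F699
M5
G00 X157.6336 Y53.6358
M3 S817
G1 X119.1979 Y36.8939 F699
G1 X81.8565 Y33.1254 F699
G1 X45.6096 Y42.3304 F699
M5
G00 X60.8836 Y61.7450
M3 S817
G1 X95.6994 Y61.7450 F699
G1 X95.6994 Y55.4115 F699
G1 X60.8836 Y55.4115 F699
G1 X60.8836 Y61.7450 F699
M5
G00 X0.0000 Y0.0000

1 u = 1 mm; y_m = 72.3905 − y.

[1] `<path>` closed polygon, #ff00ff→cut S817 F699: (49.6629,41.6948) → (34.2909,23.3755) → (124.7310,7.3854) → (49.6651,24.3621) → (24.2695,58.2743) → (49.6629,41.6948) (closed)

[2] `<polygon>` closed polygon, #ff00ff→cut S817 F699: (85.4257,40.6574) → (128.2374,27.6690) → (15.8025,8.8389) → (123.3689,44.9869) → (85.4257,40.6574) (closed)

[3] `<path>` quadratic bezier, #ff00ff→cut S817 F699: (157.6336,53.6358) → (119.1979,36.8939) → (81.8565,33.1254) → (45.6096,42.3304)

[4] `<rect>` rectangle, #ff00ff→cut S817 F699: (60.8836,61.7450) → (95.6994,61.7450) → (95.6994,55.4115) → (60.8836,55.4115) → (60.8836,61.7450) (closed)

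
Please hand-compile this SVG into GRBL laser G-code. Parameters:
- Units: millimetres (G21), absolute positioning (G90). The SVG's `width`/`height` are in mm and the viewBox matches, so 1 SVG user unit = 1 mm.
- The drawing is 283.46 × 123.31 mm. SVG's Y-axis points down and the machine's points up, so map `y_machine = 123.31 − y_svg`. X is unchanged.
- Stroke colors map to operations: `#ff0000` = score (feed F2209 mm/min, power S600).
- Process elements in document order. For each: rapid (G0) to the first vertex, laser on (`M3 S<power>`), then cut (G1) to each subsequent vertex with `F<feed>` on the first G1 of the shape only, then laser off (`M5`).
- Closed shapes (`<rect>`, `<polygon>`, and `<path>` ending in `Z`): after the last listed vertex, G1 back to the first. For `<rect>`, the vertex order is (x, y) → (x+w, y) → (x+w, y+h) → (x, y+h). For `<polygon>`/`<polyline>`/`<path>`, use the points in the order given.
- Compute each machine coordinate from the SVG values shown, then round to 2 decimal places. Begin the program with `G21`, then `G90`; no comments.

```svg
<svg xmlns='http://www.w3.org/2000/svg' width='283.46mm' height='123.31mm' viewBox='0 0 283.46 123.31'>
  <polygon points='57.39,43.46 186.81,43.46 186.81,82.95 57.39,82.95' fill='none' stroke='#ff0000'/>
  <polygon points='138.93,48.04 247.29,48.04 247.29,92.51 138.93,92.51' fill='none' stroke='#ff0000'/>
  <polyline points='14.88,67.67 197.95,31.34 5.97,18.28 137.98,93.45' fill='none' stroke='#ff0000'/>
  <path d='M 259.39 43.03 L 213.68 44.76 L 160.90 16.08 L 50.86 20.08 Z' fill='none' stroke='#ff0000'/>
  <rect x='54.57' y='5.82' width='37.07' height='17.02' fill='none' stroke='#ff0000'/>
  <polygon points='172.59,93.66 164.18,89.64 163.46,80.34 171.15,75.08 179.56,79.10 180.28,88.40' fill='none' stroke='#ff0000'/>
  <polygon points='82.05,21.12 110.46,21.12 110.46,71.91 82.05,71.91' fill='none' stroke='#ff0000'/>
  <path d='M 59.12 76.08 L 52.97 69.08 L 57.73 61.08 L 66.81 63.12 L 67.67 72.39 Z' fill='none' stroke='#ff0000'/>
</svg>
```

Since the viewBox matches the mm dimensions, user units are millimetres directly. The only transform is the Y-flip y_m = 123.31 − y_svg.

Shape 1 is a rectangle drawn with `<polygon>`. Its stroke #ff0000 means score at S600, F2209. After flipping Y the toolpath is (57.39,79.85) → (186.81,79.85) → (186.81,40.36) → (57.39,40.36) → (57.39,79.85), returning to the start.

Shape 2 is a rectangle drawn with `<polygon>`. Its stroke #ff0000 means score at S600, F2209. After flipping Y the toolpath is (138.93,75.27) → (247.29,75.27) → (247.29,30.80) → (138.93,30.80) → (138.93,75.27), returning to the start.

Shape 3 is a open polyline drawn with `<polyline>`. Its stroke #ff0000 means score at S600, F2209. After flipping Y the toolpath is (14.88,55.64) → (197.95,91.97) → (5.97,105.03) → (137.98,29.86).

Shape 4 is a closed polygon drawn with `<path>`. Its stroke #ff0000 means score at S600, F2209. After flipping Y the toolpath is (259.39,80.28) → (213.68,78.55) → (160.90,107.23) → (50.86,103.23) → (259.39,80.28), returning to the start.

Shape 5 is a rectangle drawn with `<rect>`. Its stroke #ff0000 means score at S600, F2209. After flipping Y the toolpath is (54.57,117.49) → (91.64,117.49) → (91.64,100.47) → (54.57,100.47) → (54.57,117.49), returning to the start.

Shape 6 is a regular polygon drawn with `<polygon>`. Its stroke #ff0000 means score at S600, F2209. After flipping Y the toolpath is (172.59,29.65) → (164.18,33.67) → (163.46,42.97) → (171.15,48.23) → (179.56,44.21) → (180.28,34.91) → (172.59,29.65), returning to the start.

Shape 7 is a rectangle drawn with `<polygon>`. Its stroke #ff0000 means score at S600, F2209. After flipping Y the toolpath is (82.05,102.19) → (110.46,102.19) → (110.46,51.40) → (82.05,51.40) → (82.05,102.19), returning to the start.

Shape 8 is a regular polygon drawn with `<path>`. Its stroke #ff0000 means score at S600, F2209. After flipping Y the toolpath is (59.12,47.23) → (52.97,54.23) → (57.73,62.23) → (66.81,60.19) → (67.67,50.92) → (59.12,47.23), returning to the start.

G21
G90
G0 X57.39 Y79.85
M3 S600
G1 X186.81 Y79.85 F2209
G1 X186.81 Y40.36
G1 X57.39 Y40.36
G1 X57.39 Y79.85
M5
G0 X138.93 Y75.27
M3 S600
G1 X247.29 Y75.27 F2209
G1 X247.29 Y30.80
G1 X138.93 Y30.80
G1 X138.93 Y75.27
M5
G0 X14.88 Y55.64
M3 S600
G1 X197.95 Y91.97 F2209
G1 X5.97 Y105.03
G1 X137.98 Y29.86
M5
G0 X259.39 Y80.28
M3 S600
G1 X213.68 Y78.55 F2209
G1 X160.90 Y107.23
G1 X50.86 Y103.23
G1 X259.39 Y80.28
M5
G0 X54.57 Y117.49
M3 S600
G1 X91.64 Y117.49 F2209
G1 X91.64 Y100.47
G1 X54.57 Y100.47
G1 X54.57 Y117.49
M5
G0 X172.59 Y29.65
M3 S600
G1 X164.18 Y33.67 F2209
G1 X163.46 Y42.97
G1 X171.15 Y48.23
G1 X179.56 Y44.21
G1 X180.28 Y34.91
G1 X172.59 Y29.65
M5
G0 X82.05 Y102.19
M3 S600
G1 X110.46 Y102.19 F2209
G1 X110.46 Y51.40
G1 X82.05 Y51.40
G1 X82.05 Y102.19
M5
G0 X59.12 Y47.23
M3 S600
G1 X52.97 Y54.23 F2209
G1 X57.73 Y62.23
G1 X66.81 Y60.19
G1 X67.67 Y50.92
G1 X59.12 Y47.23
M5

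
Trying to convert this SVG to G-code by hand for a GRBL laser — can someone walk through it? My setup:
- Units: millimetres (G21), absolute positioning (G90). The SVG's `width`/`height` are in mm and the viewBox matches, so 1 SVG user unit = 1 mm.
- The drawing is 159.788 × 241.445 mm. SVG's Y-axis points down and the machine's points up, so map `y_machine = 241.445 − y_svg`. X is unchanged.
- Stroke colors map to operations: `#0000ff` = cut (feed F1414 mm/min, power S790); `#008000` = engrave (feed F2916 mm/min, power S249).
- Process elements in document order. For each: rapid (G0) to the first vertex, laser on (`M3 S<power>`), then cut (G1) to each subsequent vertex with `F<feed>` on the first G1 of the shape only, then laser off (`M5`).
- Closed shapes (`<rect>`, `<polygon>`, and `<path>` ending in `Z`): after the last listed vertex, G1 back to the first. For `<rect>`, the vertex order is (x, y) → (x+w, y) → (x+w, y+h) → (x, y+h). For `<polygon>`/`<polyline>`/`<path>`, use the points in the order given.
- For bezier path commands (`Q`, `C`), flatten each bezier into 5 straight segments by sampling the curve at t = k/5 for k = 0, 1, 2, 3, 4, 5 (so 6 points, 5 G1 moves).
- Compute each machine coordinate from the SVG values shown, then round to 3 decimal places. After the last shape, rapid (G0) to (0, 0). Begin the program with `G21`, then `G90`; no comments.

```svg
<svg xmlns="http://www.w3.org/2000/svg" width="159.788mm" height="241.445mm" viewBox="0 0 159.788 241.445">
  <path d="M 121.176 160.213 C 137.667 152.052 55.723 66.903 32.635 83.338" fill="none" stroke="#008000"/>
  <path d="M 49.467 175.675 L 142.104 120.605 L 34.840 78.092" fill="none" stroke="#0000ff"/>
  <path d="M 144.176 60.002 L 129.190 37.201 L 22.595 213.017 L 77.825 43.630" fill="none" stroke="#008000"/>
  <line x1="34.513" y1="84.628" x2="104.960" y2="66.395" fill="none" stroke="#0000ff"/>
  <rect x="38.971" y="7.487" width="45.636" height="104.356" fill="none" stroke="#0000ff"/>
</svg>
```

G21
G90
G0 X121.176 Y81.232
M3 S249
G1 X120.517 Y93.939 F2916
G1 X103.783 Y116.551
G1 X78.525 Y140.497
G1 X52.292 Y157.206
G1 X32.635 Y158.107
M5
G0 X49.467 Y65.770
M3 S790
G1 X142.104 Y120.840 F1414
G1 X34.840 Y163.353
M5
G0 X144.176 Y181.443
M3 S249
G1 X129.190 Y204.244 F2916
G1 X22.595 Y28.428
G1 X77.825 Y197.815
M5
G0 X34.513 Y156.817
M3 S790
G1 X104.960 Y175.050 F1414
M5
G0 X38.971 Y233.958
M3 S790
G1 X84.607 Y233.958 F1414
G1 X84.607 Y129.602
G1 X38.971 Y129.602
G1 X38.971 Y233.958
M5
G0 X0.000 Y0.000

1 u = 1 mm; y_m = 241.445 − y.

[1] `<path>` cubic bezier, #008000→engrave S249 F2916: (121.176,81.232) → (120.517,93.939) → (103.783,116.551) → (78.525,140.497) → (52.292,157.206) → (32.635,158.107)

[2] `<path>` open polyline, #0000ff→cut S790 F1414: (49.467,65.770) → (142.104,120.840) → (34.840,163.353)

[3] `<path>` open polyline, #008000→engrave S249 F2916: (144.176,181.443) → (129.190,204.244) → (22.595,28.428) → (77.825,197.815)

[4] `<line>` line segment, #0000ff→cut S790 F1414: (34.513,156.817) → (104.960,175.050)

[5] `<rect>` rectangle, #0000ff→cut S790 F1414: (38.971,233.958) → (84.607,233.958) → (84.607,129.602) → (38.971,129.602) → (38.971,233.958) (closed)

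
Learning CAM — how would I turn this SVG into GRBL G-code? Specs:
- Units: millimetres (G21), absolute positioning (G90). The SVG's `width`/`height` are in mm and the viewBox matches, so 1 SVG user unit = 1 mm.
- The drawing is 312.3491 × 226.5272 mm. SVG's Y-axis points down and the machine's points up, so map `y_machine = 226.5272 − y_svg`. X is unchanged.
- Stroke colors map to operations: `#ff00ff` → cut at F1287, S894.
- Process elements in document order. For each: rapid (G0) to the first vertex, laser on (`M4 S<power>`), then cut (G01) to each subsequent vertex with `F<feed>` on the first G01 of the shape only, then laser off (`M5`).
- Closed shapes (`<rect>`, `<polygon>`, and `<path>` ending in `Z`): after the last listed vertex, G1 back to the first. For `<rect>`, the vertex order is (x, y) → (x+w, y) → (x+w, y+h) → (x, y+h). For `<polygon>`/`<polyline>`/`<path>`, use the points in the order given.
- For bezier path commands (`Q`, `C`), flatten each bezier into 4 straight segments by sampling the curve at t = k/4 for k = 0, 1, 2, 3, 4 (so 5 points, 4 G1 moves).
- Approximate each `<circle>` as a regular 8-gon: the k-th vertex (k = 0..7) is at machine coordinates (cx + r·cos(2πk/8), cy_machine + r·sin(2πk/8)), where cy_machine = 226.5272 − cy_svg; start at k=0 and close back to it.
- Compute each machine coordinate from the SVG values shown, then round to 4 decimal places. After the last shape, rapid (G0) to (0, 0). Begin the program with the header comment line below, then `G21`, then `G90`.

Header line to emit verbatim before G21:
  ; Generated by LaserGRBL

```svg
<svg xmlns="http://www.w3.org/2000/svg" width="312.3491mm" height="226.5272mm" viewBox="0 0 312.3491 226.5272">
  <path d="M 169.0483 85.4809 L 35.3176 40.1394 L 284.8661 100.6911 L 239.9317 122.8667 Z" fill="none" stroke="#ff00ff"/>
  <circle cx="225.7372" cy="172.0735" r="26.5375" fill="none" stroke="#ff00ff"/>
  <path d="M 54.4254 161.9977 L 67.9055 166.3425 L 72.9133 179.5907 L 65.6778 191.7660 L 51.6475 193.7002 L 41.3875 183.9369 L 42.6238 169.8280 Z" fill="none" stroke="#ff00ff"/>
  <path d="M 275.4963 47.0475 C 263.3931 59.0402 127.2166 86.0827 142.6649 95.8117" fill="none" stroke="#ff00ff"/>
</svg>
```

viewBox `0 0 312.3491 226.5272` with mm width/height → 1 unit = 1 mm. Flip: y_m = 226.5272 − y_svg.

**Shape 1** — `<path>` closed polygon, stroke `#ff00ff` → cut (S894, F1287). Machine vertices: (169.0483,141.0463) → (35.3176,186.3878) → (284.8661,125.8361) → (239.9317,103.6605) → (169.0483,141.0463). Closed: final G1 returns to the first vertex.

**Shape 2** — `<circle>` circle, stroke `#ff00ff` → cut (S894, F1287). Machine vertices: (252.2747,54.4537) → (244.5020,73.2185) → (225.7372,80.9912) → (206.9724,73.2185) → (199.1997,54.4537) → (206.9724,35.6889) → (225.7372,27.9162) → (244.5020,35.6889) → (252.2747,54.4537). Closed: final G1 returns to the first vertex.

**Shape 3** — `<path>` regular polygon, stroke `#ff00ff` → cut (S894, F1287). Machine vertices: (54.4254,64.5295) → (67.9055,60.1847) → (72.9133,46.9365) → (65.6778,34.7612) → (51.6475,32.8270) → (41.3875,42.5903) → (42.6238,56.6992) → (54.4254,64.5295). Closed: final G1 returns to the first vertex.

**Shape 4** — `<path>` cubic bezier, stroke `#ff00ff` → cut (S894, F1287). Control points (SVG): P0=(275.4963,47.0475), P1=(263.3931,59.0402), P2=(127.2166,86.0827), P3=(142.6649,95.8117); sampled at t=k/4. Machine vertices: (275.4963,179.4797) → (247.4629,168.1690) → (198.7488,154.2487) → (155.2005,140.7529) → (142.6649,130.7155). Open path.

; Generated by LaserGRBL
G21
G90
G0 X169.0483 Y141.0463
M4 S894
G01 X35.3176 Y186.3878 F1287
G01 X284.8661 Y125.8361
G01 X239.9317 Y103.6605
G01 X169.0483 Y141.0463
M5
G0 X252.2747 Y54.4537
M4 S894
G01 X244.5020 Y73.2185 F1287
G01 X225.7372 Y80.9912
G01 X206.9724 Y73.2185
G01 X199.1997 Y54.4537
G01 X206.9724 Y35.6889
G01 X225.7372 Y27.9162
G01 X244.5020 Y35.6889
G01 X252.2747 Y54.4537
M5
G0 X54.4254 Y64.5295
M4 S894
G01 X67.9055 Y60.1847 F1287
G01 X72.9133 Y46.9365
G01 X65.6778 Y34.7612
G01 X51.6475 Y32.8270
G01 X41.3875 Y42.5903
G01 X42.6238 Y56.6992
G01 X54.4254 Y64.5295
M5
G0 X275.4963 Y179.4797
M4 S894
G01 X247.4629 Y168.1690 F1287
G01 X198.7488 Y154.2487
G01 X155.2005 Y140.7529
G01 X142.6649 Y130.7155
M5
G0 X0.0000 Y0.0000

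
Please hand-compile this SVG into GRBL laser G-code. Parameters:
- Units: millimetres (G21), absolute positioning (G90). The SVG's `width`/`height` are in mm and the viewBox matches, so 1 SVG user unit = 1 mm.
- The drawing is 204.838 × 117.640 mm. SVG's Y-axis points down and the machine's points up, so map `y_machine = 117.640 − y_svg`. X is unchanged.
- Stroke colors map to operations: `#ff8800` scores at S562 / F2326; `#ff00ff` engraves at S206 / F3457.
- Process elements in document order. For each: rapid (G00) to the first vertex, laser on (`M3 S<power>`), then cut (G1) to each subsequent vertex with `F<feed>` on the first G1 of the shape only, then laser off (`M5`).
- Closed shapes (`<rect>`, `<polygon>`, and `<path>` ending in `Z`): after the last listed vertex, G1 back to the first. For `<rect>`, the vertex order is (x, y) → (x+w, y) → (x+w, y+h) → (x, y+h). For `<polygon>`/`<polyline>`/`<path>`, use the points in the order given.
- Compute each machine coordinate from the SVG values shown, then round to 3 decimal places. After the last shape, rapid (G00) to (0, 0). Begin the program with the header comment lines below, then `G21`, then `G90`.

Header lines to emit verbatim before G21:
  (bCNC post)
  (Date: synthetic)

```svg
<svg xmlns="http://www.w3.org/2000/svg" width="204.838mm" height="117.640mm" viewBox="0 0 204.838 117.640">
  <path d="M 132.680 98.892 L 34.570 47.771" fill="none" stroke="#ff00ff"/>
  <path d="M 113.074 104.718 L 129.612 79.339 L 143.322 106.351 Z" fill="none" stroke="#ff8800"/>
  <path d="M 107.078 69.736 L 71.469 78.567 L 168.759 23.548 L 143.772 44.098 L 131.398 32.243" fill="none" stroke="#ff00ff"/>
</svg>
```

(bCNC post)
(Date: synthetic)
G21
G90
G00 X132.680 Y18.748
M3 S206
G1 X34.570 Y69.869 F3457
M5
G00 X113.074 Y12.922
M3 S562
G1 X129.612 Y38.301 F2326
G1 X143.322 Y11.289
G1 X113.074 Y12.922
M5
G00 X107.078 Y47.904
M3 S206
G1 X71.469 Y39.073 F3457
G1 X168.759 Y94.092
G1 X143.772 Y73.542
G1 X131.398 Y85.397
M5
G00 X0.000 Y0.000

1 u = 1 mm; y_m = 117.640 − y.

[1] `<path>` line segment, #ff00ff→engrave S206 F3457: (132.680,18.748) → (34.570,69.869)

[2] `<path>` regular polygon, #ff8800→score S562 F2326: (113.074,12.922) → (129.612,38.301) → (143.322,11.289) → (113.074,12.922) (closed)

[3] `<path>` open polyline, #ff00ff→engrave S206 F3457: (107.078,47.904) → (71.469,39.073) → (168.759,94.092) → (143.772,73.542) → (131.398,85.397)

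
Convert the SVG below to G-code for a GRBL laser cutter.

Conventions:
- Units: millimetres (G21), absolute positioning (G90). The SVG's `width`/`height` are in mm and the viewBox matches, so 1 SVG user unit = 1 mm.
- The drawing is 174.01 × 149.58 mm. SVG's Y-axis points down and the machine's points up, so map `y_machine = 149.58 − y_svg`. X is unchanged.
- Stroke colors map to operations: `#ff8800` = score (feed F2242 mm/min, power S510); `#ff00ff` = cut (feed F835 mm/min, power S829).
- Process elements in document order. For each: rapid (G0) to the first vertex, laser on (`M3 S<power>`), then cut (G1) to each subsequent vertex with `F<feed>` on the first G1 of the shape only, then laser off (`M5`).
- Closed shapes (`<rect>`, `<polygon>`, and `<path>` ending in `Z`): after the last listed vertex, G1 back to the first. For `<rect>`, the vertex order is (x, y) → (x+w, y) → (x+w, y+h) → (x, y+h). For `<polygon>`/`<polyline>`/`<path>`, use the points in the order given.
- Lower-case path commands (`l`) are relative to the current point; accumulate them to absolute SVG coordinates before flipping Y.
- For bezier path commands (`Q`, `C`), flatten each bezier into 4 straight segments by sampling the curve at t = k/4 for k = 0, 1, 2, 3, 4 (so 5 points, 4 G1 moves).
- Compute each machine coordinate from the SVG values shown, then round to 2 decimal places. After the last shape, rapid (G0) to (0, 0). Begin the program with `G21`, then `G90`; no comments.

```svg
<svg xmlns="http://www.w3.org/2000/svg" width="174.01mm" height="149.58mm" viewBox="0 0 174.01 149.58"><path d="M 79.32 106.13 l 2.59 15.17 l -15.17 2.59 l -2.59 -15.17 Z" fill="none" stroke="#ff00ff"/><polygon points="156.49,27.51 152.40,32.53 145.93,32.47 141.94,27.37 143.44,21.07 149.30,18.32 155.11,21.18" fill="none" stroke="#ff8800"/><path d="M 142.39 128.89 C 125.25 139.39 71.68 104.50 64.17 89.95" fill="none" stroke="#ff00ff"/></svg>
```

Since the viewBox matches the mm dimensions, user units are millimetres directly. The only transform is the Y-flip y_m = 149.58 − y_svg.

Shape 1 is a regular polygon drawn with `<path>`. Its stroke #ff00ff means cut at S829, F835. After flipping Y the toolpath is (79.32,43.45) → (81.91,28.28) → (66.74,25.69) → (64.15,40.86) → (79.32,43.45), returning to the start.

Shape 2 is a regular polygon drawn with `<polygon>`. Its stroke #ff8800 means score at S510, F2242. After flipping Y the toolpath is (156.49,122.07) → (152.40,117.05) → (145.93,117.11) → (141.94,122.21) → (143.44,128.51) → (149.30,131.26) → (155.11,128.40) → (156.49,122.07), returning to the start.

Shape 3 is a cubic bezier drawn with `<path>`. Its stroke #ff00ff means cut at S829, F835. After flipping Y the toolpath is (142.39,20.69) → (123.99,20.30) → (99.67,30.77) → (77.15,45.93) → (64.17,59.63).

G21
G90
G0 X79.32 Y43.45
M3 S829
G1 X81.91 Y28.28 F835
G1 X66.74 Y25.69
G1 X64.15 Y40.86
G1 X79.32 Y43.45
M5
G0 X156.49 Y122.07
M3 S510
G1 X152.40 Y117.05 F2242
G1 X145.93 Y117.11
G1 X141.94 Y122.21
G1 X143.44 Y128.51
G1 X149.30 Y131.26
G1 X155.11 Y128.40
G1 X156.49 Y122.07
M5
G0 X142.39 Y20.69
M3 S829
G1 X123.99 Y20.30 F835
G1 X99.67 Y30.77
G1 X77.15 Y45.93
G1 X64.17 Y59.63
M5
G0 X0.00 Y0.00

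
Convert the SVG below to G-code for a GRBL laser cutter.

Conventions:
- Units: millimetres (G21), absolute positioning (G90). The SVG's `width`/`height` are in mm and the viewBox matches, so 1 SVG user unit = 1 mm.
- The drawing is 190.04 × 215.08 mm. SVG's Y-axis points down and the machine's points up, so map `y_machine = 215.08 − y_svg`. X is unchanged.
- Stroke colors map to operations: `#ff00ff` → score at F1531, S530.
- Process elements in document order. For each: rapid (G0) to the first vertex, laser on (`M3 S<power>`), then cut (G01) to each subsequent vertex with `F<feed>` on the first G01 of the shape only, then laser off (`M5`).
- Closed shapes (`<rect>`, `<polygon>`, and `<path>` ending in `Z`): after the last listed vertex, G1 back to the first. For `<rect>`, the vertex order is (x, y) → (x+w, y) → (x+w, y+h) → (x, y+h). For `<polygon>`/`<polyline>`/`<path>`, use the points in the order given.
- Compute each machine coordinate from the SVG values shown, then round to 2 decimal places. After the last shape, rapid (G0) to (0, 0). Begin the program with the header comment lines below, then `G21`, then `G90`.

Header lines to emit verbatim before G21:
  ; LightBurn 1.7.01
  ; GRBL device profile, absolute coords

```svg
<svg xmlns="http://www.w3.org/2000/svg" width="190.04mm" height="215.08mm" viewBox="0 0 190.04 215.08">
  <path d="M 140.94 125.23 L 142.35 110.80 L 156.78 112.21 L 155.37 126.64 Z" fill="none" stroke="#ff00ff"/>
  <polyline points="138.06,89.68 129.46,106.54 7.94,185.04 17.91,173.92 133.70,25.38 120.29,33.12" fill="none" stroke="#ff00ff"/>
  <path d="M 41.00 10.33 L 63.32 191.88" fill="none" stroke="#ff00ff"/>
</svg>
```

; LightBurn 1.7.01
; GRBL device profile, absolute coords
G21
G90
G0 X140.94 Y89.85
M3 S530
G01 X142.35 Y104.28 F1531
G01 X156.78 Y102.87
G01 X155.37 Y88.44
G01 X140.94 Y89.85
M5
G0 X138.06 Y125.40
M3 S530
G01 X129.46 Y108.54 F1531
G01 X7.94 Y30.04
G01 X17.91 Y41.16
G01 X133.70 Y189.70
G01 X120.29 Y181.96
M5
G0 X41.00 Y204.75
M3 S530
G01 X63.32 Y23.20 F1531
M5
G0 X0.00 Y0.00

viewBox `0 0 190.04 215.08` with mm width/height → 1 unit = 1 mm. Flip: y_m = 215.08 − y_svg.

**Shape 1** — `<path>` regular polygon, stroke `#ff00ff` → score (S530, F1531). Machine vertices: (140.94,89.85) → (142.35,104.28) → (156.78,102.87) → (155.37,88.44) → (140.94,89.85). Closed: final G1 returns to the first vertex.

**Shape 2** — `<polyline>` open polyline, stroke `#ff00ff` → score (S530, F1531). Machine vertices: (138.06,125.40) → (129.46,108.54) → (7.94,30.04) → (17.91,41.16) → (133.70,189.70) → (120.29,181.96). Open path.

**Shape 3** — `<path>` line segment, stroke `#ff00ff` → score (S530, F1531). Machine vertices: (41.00,204.75) → (63.32,23.20). Open path.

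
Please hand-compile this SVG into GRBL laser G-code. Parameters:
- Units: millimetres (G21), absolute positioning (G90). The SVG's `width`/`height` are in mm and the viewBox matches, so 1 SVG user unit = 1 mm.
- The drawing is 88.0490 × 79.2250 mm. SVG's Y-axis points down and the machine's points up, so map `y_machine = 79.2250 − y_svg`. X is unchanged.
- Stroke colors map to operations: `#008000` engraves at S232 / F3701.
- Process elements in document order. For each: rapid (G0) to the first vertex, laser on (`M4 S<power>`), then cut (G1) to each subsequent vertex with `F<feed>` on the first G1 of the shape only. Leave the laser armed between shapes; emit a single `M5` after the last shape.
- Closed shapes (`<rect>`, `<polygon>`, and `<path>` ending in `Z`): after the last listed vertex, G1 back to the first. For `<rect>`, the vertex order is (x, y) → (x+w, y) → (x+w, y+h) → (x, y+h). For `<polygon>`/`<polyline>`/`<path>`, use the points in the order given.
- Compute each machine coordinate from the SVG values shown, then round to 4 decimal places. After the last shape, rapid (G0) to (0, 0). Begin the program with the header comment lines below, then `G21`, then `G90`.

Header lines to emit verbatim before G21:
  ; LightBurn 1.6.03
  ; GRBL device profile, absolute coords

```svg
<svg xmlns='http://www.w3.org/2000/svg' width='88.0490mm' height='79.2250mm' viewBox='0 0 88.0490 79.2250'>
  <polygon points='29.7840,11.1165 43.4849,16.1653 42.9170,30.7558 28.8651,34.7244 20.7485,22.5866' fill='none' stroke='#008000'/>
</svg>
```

; LightBurn 1.6.03
; GRBL device profile, absolute coords
G21
G90
G0 X29.7840 Y68.1085
M4 S232
G1 X43.4849 Y63.0597 F3701
G1 X42.9170 Y48.4692
G1 X28.8651 Y44.5006
G1 X20.7485 Y56.6384
G1 X29.7840 Y68.1085
M5
G0 X0.0000 Y0.0000

1 u = 1 mm; y_m = 79.2250 − y.

[1] `<polygon>` regular polygon, #008000→engrave S232 F3701: (29.7840,68.1085) → (43.4849,63.0597) → (42.9170,48.4692) → (28.8651,44.5006) → (20.7485,56.6384) → (29.7840,68.1085) (closed)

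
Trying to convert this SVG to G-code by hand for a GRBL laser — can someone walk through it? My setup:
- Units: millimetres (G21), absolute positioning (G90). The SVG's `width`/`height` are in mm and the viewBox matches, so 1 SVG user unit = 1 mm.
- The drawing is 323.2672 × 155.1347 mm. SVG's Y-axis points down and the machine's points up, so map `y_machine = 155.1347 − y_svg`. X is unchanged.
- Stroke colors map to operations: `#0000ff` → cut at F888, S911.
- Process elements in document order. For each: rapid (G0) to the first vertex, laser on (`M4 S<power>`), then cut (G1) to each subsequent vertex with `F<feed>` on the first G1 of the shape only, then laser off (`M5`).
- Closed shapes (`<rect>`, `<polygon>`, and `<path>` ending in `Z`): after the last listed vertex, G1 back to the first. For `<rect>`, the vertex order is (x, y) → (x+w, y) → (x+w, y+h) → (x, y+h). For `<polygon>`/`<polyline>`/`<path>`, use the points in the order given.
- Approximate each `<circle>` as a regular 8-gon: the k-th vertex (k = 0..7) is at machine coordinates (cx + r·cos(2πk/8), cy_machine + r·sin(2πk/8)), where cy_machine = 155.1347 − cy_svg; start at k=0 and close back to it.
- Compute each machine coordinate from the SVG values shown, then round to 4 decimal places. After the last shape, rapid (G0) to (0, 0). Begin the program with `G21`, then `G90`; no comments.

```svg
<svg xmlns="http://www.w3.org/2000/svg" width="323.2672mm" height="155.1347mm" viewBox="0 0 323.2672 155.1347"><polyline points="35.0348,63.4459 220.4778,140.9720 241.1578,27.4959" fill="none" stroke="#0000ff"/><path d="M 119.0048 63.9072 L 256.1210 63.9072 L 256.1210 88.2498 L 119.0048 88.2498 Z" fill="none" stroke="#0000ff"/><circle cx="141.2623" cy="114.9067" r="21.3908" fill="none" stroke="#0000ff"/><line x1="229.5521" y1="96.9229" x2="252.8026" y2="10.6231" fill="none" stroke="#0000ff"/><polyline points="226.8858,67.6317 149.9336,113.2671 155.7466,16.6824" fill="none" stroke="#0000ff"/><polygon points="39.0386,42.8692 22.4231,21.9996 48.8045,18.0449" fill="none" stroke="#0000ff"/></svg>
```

Since the viewBox matches the mm dimensions, user units are millimetres directly. The only transform is the Y-flip y_m = 155.1347 − y_svg.

Shape 1 is a open polyline drawn with `<polyline>`. Its stroke #0000ff means cut at S911, F888. After flipping Y the toolpath is (35.0348,91.6888) → (220.4778,14.1627) → (241.1578,127.6388).

Shape 2 is a rectangle drawn with `<path>`. Its stroke #0000ff means cut at S911, F888. After flipping Y the toolpath is (119.0048,91.2275) → (256.1210,91.2275) → (256.1210,66.8849) → (119.0048,66.8849) → (119.0048,91.2275), returning to the start.

Shape 3 is a circle drawn with `<circle>`. Its stroke #0000ff means cut at S911, F888. After flipping Y the toolpath is (162.6531,40.2280) → (156.3879,55.3536) → (141.2623,61.6188) → (126.1367,55.3536) → (119.8715,40.2280) → (126.1367,25.1024) → (141.2623,18.8372) → (156.3879,25.1024) → (162.6531,40.2280), returning to the start.

Shape 4 is a line segment drawn with `<line>`. Its stroke #0000ff means cut at S911, F888. After flipping Y the toolpath is (229.5521,58.2118) → (252.8026,144.5116).

Shape 5 is a open polyline drawn with `<polyline>`. Its stroke #0000ff means cut at S911, F888. After flipping Y the toolpath is (226.8858,87.5030) → (149.9336,41.8676) → (155.7466,138.4523).

Shape 6 is a regular polygon drawn with `<polygon>`. Its stroke #0000ff means cut at S911, F888. After flipping Y the toolpath is (39.0386,112.2655) → (22.4231,133.1351) → (48.8045,137.0898) → (39.0386,112.2655), returning to the start.

G21
G90
G0 X35.0348 Y91.6888
M4 S911
G1 X220.4778 Y14.1627 F888
G1 X241.1578 Y127.6388
M5
G0 X119.0048 Y91.2275
M4 S911
G1 X256.1210 Y91.2275 F888
G1 X256.1210 Y66.8849
G1 X119.0048 Y66.8849
G1 X119.0048 Y91.2275
M5
G0 X162.6531 Y40.2280
M4 S911
G1 X156.3879 Y55.3536 F888
G1 X141.2623 Y61.6188
G1 X126.1367 Y55.3536
G1 X119.8715 Y40.2280
G1 X126.1367 Y25.1024
G1 X141.2623 Y18.8372
G1 X156.3879 Y25.1024
G1 X162.6531 Y40.2280
M5
G0 X229.5521 Y58.2118
M4 S911
G1 X252.8026 Y144.5116 F888
M5
G0 X226.8858 Y87.5030
M4 S911
G1 X149.9336 Y41.8676 F888
G1 X155.7466 Y138.4523
M5
G0 X39.0386 Y112.2655
M4 S911
G1 X22.4231 Y133.1351 F888
G1 X48.8045 Y137.0898
G1 X39.0386 Y112.2655
M5
G0 X0.0000 Y0.0000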